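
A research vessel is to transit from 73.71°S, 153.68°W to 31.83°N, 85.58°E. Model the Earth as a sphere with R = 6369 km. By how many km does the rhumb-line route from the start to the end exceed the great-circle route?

938 km

Great circle: cos σ = sin φ₁ sin φ₂ + cos φ₁ cos φ₂ cos Δλ,  σ = 2.2498 rad → d_gc = 14329.2 km
Rhumb line: Δψ = +2.5306, q = Δφ/Δψ = 0.7279, d_rh = R√(Δφ²+q²Δλ²) = 15266.9 km
Excess = 15266.9 − 14329.2 = 937.7 ≈ 938 km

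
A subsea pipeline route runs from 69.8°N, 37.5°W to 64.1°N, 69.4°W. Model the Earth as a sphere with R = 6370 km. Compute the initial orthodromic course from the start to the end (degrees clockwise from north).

N = sin Δλ·cos φ₂ = -0.2308;  D = cos φ₁ sin φ₂ − sin φ₁ cos φ₂ cos Δλ = -0.0374
initial course = atan2(N, D) = 260.79°

260.8°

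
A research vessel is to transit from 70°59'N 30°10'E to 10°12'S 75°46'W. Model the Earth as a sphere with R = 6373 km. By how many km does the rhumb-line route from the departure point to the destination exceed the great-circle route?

739 km

Great circle: cos σ = sin φ₁ sin φ₂ + cos φ₁ cos φ₂ cos Δλ,  σ = 1.8291 rad → d_gc = 11656.96 km
Rhumb line: Δψ = -1.9658, q = Δφ/Δψ = 0.7208, d_rh = R√(Δφ²+q²Δλ²) = 12396.45 km
Excess = 12396.45 − 11656.96 = 739.49 ≈ 739 km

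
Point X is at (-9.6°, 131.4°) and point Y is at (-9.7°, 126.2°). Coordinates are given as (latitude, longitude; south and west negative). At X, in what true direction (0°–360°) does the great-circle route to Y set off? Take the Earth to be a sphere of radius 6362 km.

N = sin Δλ·cos φ₂ = -0.0893;  D = cos φ₁ sin φ₂ − sin φ₁ cos φ₂ cos Δλ = -0.0024
initial course = atan2(N, D) = 268.45°

268.4°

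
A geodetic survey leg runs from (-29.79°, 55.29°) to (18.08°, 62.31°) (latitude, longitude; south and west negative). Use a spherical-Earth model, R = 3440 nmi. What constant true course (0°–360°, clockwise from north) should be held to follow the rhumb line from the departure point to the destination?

Meridional parts: M(φ₁)=-0.5451, M(φ₂)=+0.3209 → ΔM = +0.8660;  Δλ = +0.1225 rad
tan C = Δλ / ΔM = +0.1415 → C = 8.05°

8.1°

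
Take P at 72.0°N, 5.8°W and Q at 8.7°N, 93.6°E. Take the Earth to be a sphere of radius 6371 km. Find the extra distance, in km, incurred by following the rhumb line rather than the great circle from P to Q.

678 km

Great circle: cos σ = sin φ₁ sin φ₂ + cos φ₁ cos φ₂ cos Δλ,  σ = 1.4767 rad → d_gc = 9408.0 km
Rhumb line: Δψ = -1.6903, q = Δφ/Δψ = 0.6536, d_rh = R√(Δφ²+q²Δλ²) = 10086.2 km
Excess = 10086.2 − 9408.0 = 678.2 ≈ 678 km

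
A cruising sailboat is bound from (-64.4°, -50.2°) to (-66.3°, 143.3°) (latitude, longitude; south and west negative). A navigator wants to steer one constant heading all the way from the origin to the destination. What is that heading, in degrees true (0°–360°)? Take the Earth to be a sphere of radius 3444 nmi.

Meridional parts: M(φ₁)=-1.4819, M(φ₂)=-1.5615 → ΔM = -0.0795;  Δλ = -2.9060 rad
tan C = Δλ / ΔM = +36.5313 → C = 268.43°

268.4°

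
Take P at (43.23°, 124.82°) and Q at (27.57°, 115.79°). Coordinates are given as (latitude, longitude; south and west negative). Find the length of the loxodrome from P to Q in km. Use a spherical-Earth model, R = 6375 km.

1923 km

Rhumb course C = atan2(Δλ, Δψ) with Δψ = ln[tan(π/4+φ₂/2)/tan(π/4+φ₁/2)] = -0.3374, Δλ = -0.1576 → C = 205.04°
d = R·|Δφ| / |cos C| = 6375·0.27332 / 0.90604 = 1923 km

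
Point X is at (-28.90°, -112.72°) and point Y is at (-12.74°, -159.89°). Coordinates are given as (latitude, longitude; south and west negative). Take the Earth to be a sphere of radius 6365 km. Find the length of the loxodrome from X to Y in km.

5197 km

Δψ = ln[tan(π/4+φ₂/2)/tan(π/4+φ₁/2)] = +0.3030;  Δφ = +0.2820 rad,  Δλ = -0.8233 rad
q = Δφ/Δψ = 0.9307
d = R·√(Δφ² + q²Δλ²) = 6365·0.81648 = 5197 km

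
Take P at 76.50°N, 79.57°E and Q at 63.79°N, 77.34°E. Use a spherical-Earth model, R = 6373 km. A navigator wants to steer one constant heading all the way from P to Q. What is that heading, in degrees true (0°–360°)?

183.3°

Δψ = ln[tan(π/4+φ₂/2)/tan(π/4+φ₁/2)] = -0.6765
Δλ = -0.0389 rad (taken the short way round)
course = atan2(Δλ, Δψ) = 183.29°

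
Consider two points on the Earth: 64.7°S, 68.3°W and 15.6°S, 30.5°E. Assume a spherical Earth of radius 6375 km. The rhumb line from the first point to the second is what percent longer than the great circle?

6.9%

Great circle: σ = 1.3897 rad → d_gc = Rσ = 8859.0 km
Rhumb: Δφ = +0.8570, Δλ = +1.7244, Δψ = +1.2184, q = Δφ/Δψ = 0.7033 → d_rh = R√(Δφ²+q²Δλ²) = 9467.0 km
Excess = (9467.0 − 8859.0) / 8859.0 = 608.0 / 8859.0 = 6.86% ≈ 6.9%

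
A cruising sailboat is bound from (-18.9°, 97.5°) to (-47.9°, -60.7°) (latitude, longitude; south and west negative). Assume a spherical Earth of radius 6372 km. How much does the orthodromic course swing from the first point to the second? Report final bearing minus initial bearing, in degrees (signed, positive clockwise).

+142.6°

At departure: θ₁ = atan2(sin Δλ cos φ₂, cos φ₁ sin φ₂ − sin φ₁ cos φ₂ cos Δλ) = 195.40°
At arrival: θ₂ = atan2(sin Δλ cos φ₁, −cos φ₂ sin φ₁ + sin φ₂ cos φ₁ cos Δλ) = 337.98°
Δθ = θ₂ − θ₁ = +142.6°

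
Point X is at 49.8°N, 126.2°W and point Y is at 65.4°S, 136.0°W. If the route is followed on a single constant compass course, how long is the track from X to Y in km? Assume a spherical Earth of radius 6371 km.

Δψ = ln[tan(π/4+φ₂/2)/tan(π/4+φ₁/2)] = -2.5284;  Δφ = -2.0106 rad,  Δλ = -0.1710 rad
q = Δφ/Δψ = 0.7952
d = R·√(Δφ² + q²Δλ²) = 6371·2.01521 = 12839 km

12839 km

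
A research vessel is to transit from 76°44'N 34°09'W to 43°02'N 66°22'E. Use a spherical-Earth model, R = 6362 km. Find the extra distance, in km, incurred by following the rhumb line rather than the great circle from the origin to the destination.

602 km

Great circle: cos σ = sin φ₁ sin φ₂ + cos φ₁ cos φ₂ cos Δλ,  σ = 0.8846 rad → d_gc = 5627.9 km
Rhumb line: Δψ = -1.3180, q = Δφ/Δψ = 0.4463, d_rh = R√(Δφ²+q²Δλ²) = 6229.8 km
Excess = 6229.8 − 5627.9 = 601.9 ≈ 602 km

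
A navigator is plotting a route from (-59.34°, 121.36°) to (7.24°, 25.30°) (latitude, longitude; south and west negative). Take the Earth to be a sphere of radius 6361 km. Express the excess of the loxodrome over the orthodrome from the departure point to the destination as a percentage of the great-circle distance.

Great circle: σ = 1.7333 rad → d_gc = Rσ = 11025.7 km
Rhumb: Δφ = +1.1620, Δλ = -1.6766, Δψ = +1.4208, q = Δφ/Δψ = 0.8179 → d_rh = R√(Δφ²+q²Δλ²) = 11432.9 km
Excess = (11432.9 − 11025.7) / 11025.7 = 407.2 / 11025.7 = 3.69% ≈ 3.7%

3.7%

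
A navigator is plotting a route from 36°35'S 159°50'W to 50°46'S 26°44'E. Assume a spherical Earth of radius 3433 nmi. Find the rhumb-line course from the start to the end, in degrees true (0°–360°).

263.5°

Δψ = ln[tan(π/4+φ₂/2)/tan(π/4+φ₁/2)] = -0.3448
Δλ = -3.0270 rad (taken the short way round)
course = atan2(Δλ, Δψ) = 263.50°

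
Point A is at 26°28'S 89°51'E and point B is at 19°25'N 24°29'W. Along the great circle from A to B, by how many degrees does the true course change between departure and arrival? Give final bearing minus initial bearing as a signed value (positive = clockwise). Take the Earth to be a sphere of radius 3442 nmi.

At departure: θ₁ = atan2(sin Δλ cos φ₂, cos φ₁ sin φ₂ − sin φ₁ cos φ₂ cos Δλ) = 278.24°
At arrival: θ₂ = atan2(sin Δλ cos φ₁, −cos φ₂ sin φ₁ + sin φ₂ cos φ₁ cos Δλ) = 290.05°
Δθ = θ₂ − θ₁ = +11.8°

+11.8°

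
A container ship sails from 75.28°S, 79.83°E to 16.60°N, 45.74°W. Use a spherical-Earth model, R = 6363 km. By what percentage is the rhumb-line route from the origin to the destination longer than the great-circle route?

Great circle: σ = 2.0020 rad → d_gc = Rσ = 12738.7 km
Rhumb: Δφ = +1.6036, Δλ = -2.1916, Δψ = +2.3405, q = Δφ/Δψ = 0.6852 → d_rh = R√(Δφ²+q²Δλ²) = 13978.8 km
Excess = (13978.8 − 12738.7) / 12738.7 = 1240.1 / 12738.7 = 9.73% ≈ 9.7%

9.7%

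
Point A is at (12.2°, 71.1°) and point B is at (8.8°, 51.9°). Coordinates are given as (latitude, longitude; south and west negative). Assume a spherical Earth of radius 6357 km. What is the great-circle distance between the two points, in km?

2128 km

cos σ = sin φ₁ sin φ₂ + cos φ₁ cos φ₂ cos Δλ
      = sin(12.20°)sin(8.80°) + cos(12.20°)cos(8.80°)cos(-19.20°) = 0.9445
σ = 19.176° → d = Rσ = 6357·0.33469 = 2128 km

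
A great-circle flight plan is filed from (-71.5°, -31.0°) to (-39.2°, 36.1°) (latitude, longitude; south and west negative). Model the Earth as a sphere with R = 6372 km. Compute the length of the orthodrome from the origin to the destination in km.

5112 km

cos σ = sin φ₁ sin φ₂ + cos φ₁ cos φ₂ cos Δλ
      = sin(-71.50°)sin(-39.20°) + cos(-71.50°)cos(-39.20°)cos(67.10°) = 0.6951
σ = 45.969° → d = Rσ = 6372·0.80230 = 5112 km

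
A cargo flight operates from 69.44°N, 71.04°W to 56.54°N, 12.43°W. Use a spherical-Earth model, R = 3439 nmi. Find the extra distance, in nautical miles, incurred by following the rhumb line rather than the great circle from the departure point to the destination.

61 nmi

Great circle: cos σ = sin φ₁ sin φ₂ + cos φ₁ cos φ₂ cos Δλ,  σ = 0.4907 rad → d_gc = 1687.6 nmi
Rhumb line: Δψ = -0.5052, q = Δφ/Δψ = 0.4457, d_rh = R√(Δφ²+q²Δλ²) = 1748.6 nmi
Excess = 1748.6 − 1687.6 = 61.0 ≈ 61 nmi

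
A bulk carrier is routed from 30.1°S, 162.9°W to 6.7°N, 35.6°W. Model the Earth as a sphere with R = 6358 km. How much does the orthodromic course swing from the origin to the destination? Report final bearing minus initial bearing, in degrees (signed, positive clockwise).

-46.7°

Initial bearing θ₁ = atan2(sin Δλ cos φ₂, cos φ₁ sin φ₂ − sin φ₁ cos φ₂ cos Δλ) = 104.27°
Final bearing θ₂ = (initial bearing from the destination back to the start) + 180° = 57.59°
Δθ = θ₂ − θ₁ = -46.7°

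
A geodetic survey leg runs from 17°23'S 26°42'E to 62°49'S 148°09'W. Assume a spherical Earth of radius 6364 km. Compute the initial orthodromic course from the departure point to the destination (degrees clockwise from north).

θ = atan2( sin Δλ·cos φ₂ ,  cos φ₁ sin φ₂ − sin φ₁ cos φ₂ cos Δλ )
  = atan2(-0.0410, -0.9849) = 182.38°

182.4°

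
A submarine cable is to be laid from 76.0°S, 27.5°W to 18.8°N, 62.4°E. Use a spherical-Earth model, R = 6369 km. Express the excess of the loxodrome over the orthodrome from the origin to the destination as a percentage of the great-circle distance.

4.3%

Great circle: σ = 1.8884 rad → d_gc = Rσ = 12027.2 km
Rhumb: Δφ = +1.6546, Δλ = +1.5691, Δψ = +2.4315, q = Δφ/Δψ = 0.6805 → d_rh = R√(Δφ²+q²Δλ²) = 12541.6 km
Excess = (12541.6 − 12027.2) / 12027.2 = 514.4 / 12027.2 = 4.28% ≈ 4.3%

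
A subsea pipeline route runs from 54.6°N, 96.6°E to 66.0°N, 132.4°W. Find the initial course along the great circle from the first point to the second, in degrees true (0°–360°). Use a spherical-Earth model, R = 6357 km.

N = sin Δλ·cos φ₂ = +0.3070;  D = cos φ₁ sin φ₂ − sin φ₁ cos φ₂ cos Δλ = +0.7467
initial course = atan2(N, D) = 22.35°

22.3°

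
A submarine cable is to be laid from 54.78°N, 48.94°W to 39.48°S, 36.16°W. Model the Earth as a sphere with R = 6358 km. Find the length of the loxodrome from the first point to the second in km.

Rhumb course C = atan2(Δλ, Δψ) with Δψ = ln[tan(π/4+φ₂/2)/tan(π/4+φ₁/2)] = -1.8987, Δλ = +0.2231 → C = 173.30°
d = R·|Δφ| / |cos C| = 6358·1.64515 / 0.99317 = 10532 km

10532 km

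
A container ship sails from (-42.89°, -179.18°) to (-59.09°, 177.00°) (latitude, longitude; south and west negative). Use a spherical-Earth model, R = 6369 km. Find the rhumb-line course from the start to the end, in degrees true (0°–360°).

188.3°

Meridional parts: M(φ₁)=-0.8302, M(φ₂)=-1.2856 → ΔM = -0.4554;  Δλ = -0.0667 rad
tan C = Δλ / ΔM = +0.1464 → C = 188.33°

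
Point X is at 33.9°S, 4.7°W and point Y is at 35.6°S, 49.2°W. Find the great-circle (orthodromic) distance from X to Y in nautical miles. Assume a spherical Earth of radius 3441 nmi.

cos σ = sin φ₁ sin φ₂ + cos φ₁ cos φ₂ cos Δλ
      = sin(-33.90°)sin(-35.60°) + cos(-33.90°)cos(-35.60°)cos(-44.50°) = 0.8060
σ = 36.289° → d = Rσ = 3441·0.63337 = 2179 nmi

2179 nmi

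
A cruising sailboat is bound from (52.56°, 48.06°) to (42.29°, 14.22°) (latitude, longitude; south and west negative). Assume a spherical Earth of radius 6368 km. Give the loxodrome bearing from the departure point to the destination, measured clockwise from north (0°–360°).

Meridional parts: M(φ₁)=+1.0821, M(φ₂)=+0.8160 → ΔM = -0.2661;  Δλ = -0.5906 rad
tan C = Δλ / ΔM = +2.2192 → C = 245.74°

245.7°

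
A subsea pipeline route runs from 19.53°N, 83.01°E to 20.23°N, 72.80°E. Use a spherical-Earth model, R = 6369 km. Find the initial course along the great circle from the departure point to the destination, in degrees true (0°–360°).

N = sin Δλ·cos φ₂ = -0.1663;  D = cos φ₁ sin φ₂ − sin φ₁ cos φ₂ cos Δλ = +0.0172
initial course = atan2(N, D) = 275.90°

275.9°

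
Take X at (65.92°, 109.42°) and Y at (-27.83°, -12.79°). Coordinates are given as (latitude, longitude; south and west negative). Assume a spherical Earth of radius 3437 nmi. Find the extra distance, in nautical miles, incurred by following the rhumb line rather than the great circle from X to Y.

Great circle: cos σ = sin φ₁ sin φ₂ + cos φ₁ cos φ₂ cos Δλ,  σ = 2.2377 rad → d_gc = 7690.94 nmi
Rhumb line: Δψ = -2.0512, q = Δφ/Δψ = 0.7977, d_rh = R√(Δφ²+q²Δλ²) = 8113.39 nmi
Excess = 8113.39 − 7690.94 = 422.45 ≈ 422 nmi

422 nmi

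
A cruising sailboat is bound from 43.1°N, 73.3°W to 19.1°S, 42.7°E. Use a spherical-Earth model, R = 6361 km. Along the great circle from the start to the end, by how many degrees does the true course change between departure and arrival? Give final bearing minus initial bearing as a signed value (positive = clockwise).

At departure: θ₁ = atan2(sin Δλ cos φ₂, cos φ₁ sin φ₂ − sin φ₁ cos φ₂ cos Δλ) = 87.03°
At arrival: θ₂ = atan2(sin Δλ cos φ₁, −cos φ₂ sin φ₁ + sin φ₂ cos φ₁ cos Δλ) = 129.50°
Δθ = θ₂ − θ₁ = +42.5°

+42.5°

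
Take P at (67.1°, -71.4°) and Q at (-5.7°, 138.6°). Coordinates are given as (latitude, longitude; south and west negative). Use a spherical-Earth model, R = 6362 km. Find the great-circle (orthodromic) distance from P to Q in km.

Haversine: a = sin²(Δφ/2)+cos φ₁ cos φ₂ sin²(Δλ/2) = 0.71341;  σ = 2·atan2(√a,√(1−a))
σ = 115.266° → d = Rσ = 6362·2.01177 = 12799 km

12799 km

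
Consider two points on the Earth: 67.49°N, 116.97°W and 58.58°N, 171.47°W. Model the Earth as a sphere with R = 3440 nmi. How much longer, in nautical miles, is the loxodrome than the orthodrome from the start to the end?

47 nmi

Great circle: cos σ = sin φ₁ sin φ₂ + cos φ₁ cos φ₂ cos Δλ,  σ = 0.4412 rad → d_gc = 1517.6 nmi
Rhumb line: Δψ = -0.3460, q = Δφ/Δψ = 0.4494, d_rh = R√(Δφ²+q²Δλ²) = 1564.9 nmi
Excess = 1564.9 − 1517.6 = 47.3 ≈ 47 nmi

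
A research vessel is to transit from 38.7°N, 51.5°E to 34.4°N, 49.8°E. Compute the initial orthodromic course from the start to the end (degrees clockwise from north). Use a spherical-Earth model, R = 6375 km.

N = sin Δλ·cos φ₂ = -0.0245;  D = cos φ₁ sin φ₂ − sin φ₁ cos φ₂ cos Δλ = -0.0748
initial course = atan2(N, D) = 198.13°

198.1°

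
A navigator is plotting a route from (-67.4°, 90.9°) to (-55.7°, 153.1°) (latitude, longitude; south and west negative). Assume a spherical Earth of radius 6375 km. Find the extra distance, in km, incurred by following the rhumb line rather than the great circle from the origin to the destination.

Great circle: cos σ = sin φ₁ sin φ₂ + cos φ₁ cos φ₂ cos Δλ,  σ = 0.5283 rad → d_gc = 3367.9 km
Rhumb line: Δψ = +0.4346, q = Δφ/Δψ = 0.4698, d_rh = R√(Δφ²+q²Δλ²) = 3502.6 km
Excess = 3502.6 − 3367.9 = 134.7 ≈ 135 km

135 km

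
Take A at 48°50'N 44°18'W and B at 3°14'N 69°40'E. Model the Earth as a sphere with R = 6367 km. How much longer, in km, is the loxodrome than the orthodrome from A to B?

597 km

Great circle: cos σ = sin φ₁ sin φ₂ + cos φ₁ cos φ₂ cos Δλ,  σ = 1.7972 rad → d_gc = 11442.9 km
Rhumb line: Δψ = -0.9229, q = Δφ/Δψ = 0.8623, d_rh = R√(Δφ²+q²Δλ²) = 12039.5 km
Excess = 12039.5 − 11442.9 = 596.6 ≈ 597 km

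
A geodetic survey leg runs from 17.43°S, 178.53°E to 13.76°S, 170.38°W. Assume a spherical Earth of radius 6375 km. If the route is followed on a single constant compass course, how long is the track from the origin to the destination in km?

1256 km

Rhumb course C = atan2(Δλ, Δψ) with Δψ = ln[tan(π/4+φ₂/2)/tan(π/4+φ₁/2)] = +0.0665, Δλ = +0.1936 → C = 71.03°
d = R·|Δφ| / |cos C| = 6375·0.06405 / 0.32499 = 1256 km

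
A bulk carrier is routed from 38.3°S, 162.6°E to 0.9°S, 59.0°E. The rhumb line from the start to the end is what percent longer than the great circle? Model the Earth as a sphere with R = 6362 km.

2.4%

Great circle: σ = 1.7465 rad → d_gc = Rσ = 11111.1 km
Rhumb: Δφ = +0.6528, Δλ = -1.8082, Δψ = +0.7089, q = Δφ/Δψ = 0.9207 → d_rh = R√(Δφ²+q²Δλ²) = 11376.9 km
Excess = (11376.9 − 11111.1) / 11111.1 = 265.8 / 11111.1 = 2.39% ≈ 2.4%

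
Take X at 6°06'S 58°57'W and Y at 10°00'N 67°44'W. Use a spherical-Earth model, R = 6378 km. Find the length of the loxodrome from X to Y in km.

Δψ = ln[tan(π/4+φ₂/2)/tan(π/4+φ₁/2)] = +0.2821;  Δφ = +0.2810 rad,  Δλ = -0.1533 rad
q = Δφ/Δψ = 0.9961
d = R·√(Δφ² + q²Δλ²) = 6378·0.31981 = 2040 km

2040 km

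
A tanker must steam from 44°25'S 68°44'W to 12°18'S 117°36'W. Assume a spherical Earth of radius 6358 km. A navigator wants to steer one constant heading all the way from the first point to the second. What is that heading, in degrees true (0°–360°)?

307.3°

Meridional parts: M(φ₁)=-0.8670, M(φ₂)=-0.2163 → ΔM = +0.6507;  Δλ = -0.8529 rad
tan C = Δλ / ΔM = -1.3107 → C = 307.34°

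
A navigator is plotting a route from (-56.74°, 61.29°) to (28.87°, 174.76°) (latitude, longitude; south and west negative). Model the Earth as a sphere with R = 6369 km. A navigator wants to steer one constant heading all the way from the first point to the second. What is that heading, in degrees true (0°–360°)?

Δψ = ln[tan(π/4+φ₂/2)/tan(π/4+φ₁/2)] = +1.7350
Δλ = +1.9804 rad (taken the short way round)
course = atan2(Δλ, Δψ) = 48.78°

48.8°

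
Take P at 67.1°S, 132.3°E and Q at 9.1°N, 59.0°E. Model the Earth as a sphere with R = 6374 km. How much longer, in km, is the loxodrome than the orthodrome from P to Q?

250 km

Great circle: cos σ = sin φ₁ sin φ₂ + cos φ₁ cos φ₂ cos Δλ,  σ = 1.6061 rad → d_gc = 10237.2 km
Rhumb line: Δψ = +1.7563, q = Δφ/Δψ = 0.7572, d_rh = R√(Δφ²+q²Δλ²) = 10487.6 km
Excess = 10487.6 − 10237.2 = 250.4 ≈ 250 km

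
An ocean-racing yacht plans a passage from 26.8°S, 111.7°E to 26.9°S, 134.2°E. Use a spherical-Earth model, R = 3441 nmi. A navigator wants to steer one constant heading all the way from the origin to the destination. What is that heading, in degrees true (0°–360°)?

Δψ = ln[tan(π/4+φ₂/2)/tan(π/4+φ₁/2)] = -0.0020
Δλ = +0.3927 rad (taken the short way round)
course = atan2(Δλ, Δψ) = 90.29°

90.3°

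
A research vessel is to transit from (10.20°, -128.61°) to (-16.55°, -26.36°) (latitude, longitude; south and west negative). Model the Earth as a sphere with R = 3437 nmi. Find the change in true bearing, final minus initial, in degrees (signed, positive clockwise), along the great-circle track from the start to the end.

-8.1°

Initial bearing θ₁ = atan2(sin Δλ cos φ₂, cos φ₁ sin φ₂ − sin φ₁ cos φ₂ cos Δλ) = 104.62°
Final bearing θ₂ = (initial bearing from the destination back to the start) + 180° = 96.54°
Δθ = θ₂ − θ₁ = -8.1°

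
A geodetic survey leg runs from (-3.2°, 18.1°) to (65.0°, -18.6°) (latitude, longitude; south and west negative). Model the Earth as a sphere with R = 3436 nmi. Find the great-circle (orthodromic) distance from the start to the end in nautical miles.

4394 nmi

Haversine: a = sin²(Δφ/2)+cos φ₁ cos φ₂ sin²(Δλ/2) = 0.35614;  σ = 2·atan2(√a,√(1−a))
σ = 73.278° → d = Rσ = 3436·1.27895 = 4394 nmi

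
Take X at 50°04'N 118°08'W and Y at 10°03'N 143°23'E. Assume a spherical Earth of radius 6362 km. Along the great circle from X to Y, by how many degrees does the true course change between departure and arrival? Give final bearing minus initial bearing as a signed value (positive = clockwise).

At departure: θ₁ = atan2(sin Δλ cos φ₂, cos φ₁ sin φ₂ − sin φ₁ cos φ₂ cos Δλ) = 282.92°
At arrival: θ₂ = atan2(sin Δλ cos φ₁, −cos φ₂ sin φ₁ + sin φ₂ cos φ₁ cos Δλ) = 219.45°
Δθ = θ₂ − θ₁ = -63.5°

-63.5°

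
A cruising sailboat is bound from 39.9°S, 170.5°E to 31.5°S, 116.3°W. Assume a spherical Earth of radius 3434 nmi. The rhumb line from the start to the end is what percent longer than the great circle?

2.6%

Great circle: σ = 1.0190 rad → d_gc = Rσ = 3499.3 nmi
Rhumb: Δφ = +0.1466, Δλ = +1.2776, Δψ = +0.1809, q = Δφ/Δψ = 0.8106 → d_rh = R√(Δφ²+q²Δλ²) = 3591.7 nmi
Excess = (3591.7 − 3499.3) / 3499.3 = 92.4 / 3499.3 = 2.64% ≈ 2.6%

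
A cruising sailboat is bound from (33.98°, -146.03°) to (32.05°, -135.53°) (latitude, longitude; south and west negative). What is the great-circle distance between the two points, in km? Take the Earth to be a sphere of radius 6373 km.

cos σ = sin φ₁ sin φ₂ + cos φ₁ cos φ₂ cos Δλ
      = sin(33.98°)sin(32.05°) + cos(33.98°)cos(32.05°)cos(10.50°) = 0.9877
σ = 9.009° → d = Rσ = 6373·0.15724 = 1002 km

1002 km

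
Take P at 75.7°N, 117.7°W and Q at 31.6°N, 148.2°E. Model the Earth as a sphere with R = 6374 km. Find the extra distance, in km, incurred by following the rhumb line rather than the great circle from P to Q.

Great circle: cos σ = sin φ₁ sin φ₂ + cos φ₁ cos φ₂ cos Δλ,  σ = 1.0556 rad → d_gc = 6728.4 km
Rhumb line: Δψ = -1.4941, q = Δφ/Δψ = 0.5152, d_rh = R√(Δφ²+q²Δλ²) = 7290.5 km
Excess = 7290.5 − 6728.4 = 562.1 ≈ 562 km

562 km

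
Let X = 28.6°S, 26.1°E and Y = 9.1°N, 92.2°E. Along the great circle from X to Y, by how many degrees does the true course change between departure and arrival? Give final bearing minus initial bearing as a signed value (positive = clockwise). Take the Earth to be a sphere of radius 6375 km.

At departure: θ₁ = atan2(sin Δλ cos φ₂, cos φ₁ sin φ₂ − sin φ₁ cos φ₂ cos Δλ) = 69.90°
At arrival: θ₂ = atan2(sin Δλ cos φ₁, −cos φ₂ sin φ₁ + sin φ₂ cos φ₁ cos Δλ) = 56.62°
Δθ = θ₂ − θ₁ = -13.3°

-13.3°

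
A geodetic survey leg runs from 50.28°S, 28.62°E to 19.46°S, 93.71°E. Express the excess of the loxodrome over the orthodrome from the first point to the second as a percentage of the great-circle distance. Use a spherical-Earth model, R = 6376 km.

Great circle: σ = 1.0356 rad → d_gc = Rσ = 6602.8 km
Rhumb: Δφ = +0.5379, Δλ = +1.1360, Δψ = +0.6719, q = Δφ/Δψ = 0.8005 → d_rh = R√(Δφ²+q²Δλ²) = 6736.9 km
Excess = (6736.9 − 6602.8) / 6602.8 = 134.1 / 6602.8 = 2.03% ≈ 2.0%

2.0%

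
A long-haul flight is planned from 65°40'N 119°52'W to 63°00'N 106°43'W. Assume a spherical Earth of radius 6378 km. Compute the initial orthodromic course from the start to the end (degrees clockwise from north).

θ = atan2( sin Δλ·cos φ₂ ,  cos φ₁ sin φ₂ − sin φ₁ cos φ₂ cos Δλ )
  = atan2(+0.1033, -0.0357) = 109.06°

109.1°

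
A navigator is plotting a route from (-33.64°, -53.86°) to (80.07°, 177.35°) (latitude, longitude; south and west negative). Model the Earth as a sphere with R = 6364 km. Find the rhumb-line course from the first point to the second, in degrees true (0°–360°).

Δψ = ln[tan(π/4+φ₂/2)/tan(π/4+φ₁/2)] = +3.0674
Δλ = -2.2478 rad (taken the short way round)
course = atan2(Δλ, Δψ) = 323.77°

323.8°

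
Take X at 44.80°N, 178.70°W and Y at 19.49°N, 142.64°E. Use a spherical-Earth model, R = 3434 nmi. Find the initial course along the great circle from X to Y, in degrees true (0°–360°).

244.4°

N = sin Δλ·cos φ₂ = -0.5889;  D = cos φ₁ sin φ₂ − sin φ₁ cos φ₂ cos Δλ = -0.2820
initial course = atan2(N, D) = 244.42°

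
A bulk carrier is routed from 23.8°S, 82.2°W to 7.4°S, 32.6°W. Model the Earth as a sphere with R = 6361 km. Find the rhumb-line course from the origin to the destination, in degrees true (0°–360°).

71.0°

Meridional parts: M(φ₁)=-0.4279, M(φ₂)=-0.1295 → ΔM = +0.2984;  Δλ = +0.8657 rad
tan C = Δλ / ΔM = +2.9015 → C = 70.98°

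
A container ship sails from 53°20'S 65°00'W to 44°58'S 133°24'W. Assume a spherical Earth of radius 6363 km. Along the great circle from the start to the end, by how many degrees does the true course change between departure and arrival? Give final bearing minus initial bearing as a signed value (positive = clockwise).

+54.5°

Initial bearing θ₁ = atan2(sin Δλ cos φ₂, cos φ₁ sin φ₂ − sin φ₁ cos φ₂ cos Δλ) = 252.05°
Final bearing θ₂ = (initial bearing from the destination back to the start) + 180° = 306.59°
Δθ = θ₂ − θ₁ = +54.5°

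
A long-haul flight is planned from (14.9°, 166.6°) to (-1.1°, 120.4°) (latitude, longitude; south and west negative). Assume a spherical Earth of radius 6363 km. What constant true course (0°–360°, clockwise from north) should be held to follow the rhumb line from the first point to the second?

Δψ = ln[tan(π/4+φ₂/2)/tan(π/4+φ₁/2)] = -0.2822
Δλ = -0.8063 rad (taken the short way round)
course = atan2(Δλ, Δψ) = 250.71°

250.7°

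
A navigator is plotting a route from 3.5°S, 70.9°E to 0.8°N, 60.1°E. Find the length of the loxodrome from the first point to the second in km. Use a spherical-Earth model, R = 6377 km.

Rhumb course C = atan2(Δλ, Δψ) with Δψ = ln[tan(π/4+φ₂/2)/tan(π/4+φ₁/2)] = +0.0751, Δλ = -0.1885 → C = 291.72°
d = R·|Δφ| / |cos C| = 6377·0.07505 / 0.37007 = 1293 km

1293 km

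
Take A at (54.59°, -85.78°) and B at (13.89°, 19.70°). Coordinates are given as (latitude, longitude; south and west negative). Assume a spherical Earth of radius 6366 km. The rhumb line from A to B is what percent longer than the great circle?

Great circle: σ = 1.5253 rad → d_gc = Rσ = 9709.8 km
Rhumb: Δφ = -0.7103, Δλ = +1.8410, Δψ = -0.8970, q = Δφ/Δψ = 0.7919 → d_rh = R√(Δφ²+q²Δλ²) = 10324.2 km
Excess = (10324.2 − 9709.8) / 9709.8 = 614.4 / 9709.8 = 6.33% ≈ 6.3%

6.3%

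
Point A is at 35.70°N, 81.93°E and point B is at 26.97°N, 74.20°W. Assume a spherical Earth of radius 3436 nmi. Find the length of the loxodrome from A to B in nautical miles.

Rhumb course C = atan2(Δλ, Δψ) with Δψ = ln[tan(π/4+φ₂/2)/tan(π/4+φ₁/2)] = -0.1787, Δλ = -2.7250 → C = 266.25°
d = R·|Δφ| / |cos C| = 3436·0.15237 / 0.06543 = 8001 nmi

8001 nmi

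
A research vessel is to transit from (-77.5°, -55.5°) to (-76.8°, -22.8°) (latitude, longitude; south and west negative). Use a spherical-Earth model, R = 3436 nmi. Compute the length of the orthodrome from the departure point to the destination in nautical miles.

Haversine: a = sin²(Δφ/2)+cos φ₁ cos φ₂ sin²(Δλ/2) = 0.00395;  σ = 2·atan2(√a,√(1−a))
σ = 7.210° → d = Rσ = 3436·0.12584 = 432 nmi

432 nmi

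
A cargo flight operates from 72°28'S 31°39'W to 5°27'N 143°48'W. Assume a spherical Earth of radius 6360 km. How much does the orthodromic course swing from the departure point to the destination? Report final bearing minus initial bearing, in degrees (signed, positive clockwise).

+93.1°

At departure: θ₁ = atan2(sin Δλ cos φ₂, cos φ₁ sin φ₂ − sin φ₁ cos φ₂ cos Δλ) = 250.35°
At arrival: θ₂ = atan2(sin Δλ cos φ₁, −cos φ₂ sin φ₁ + sin φ₂ cos φ₁ cos Δλ) = 343.44°
Δθ = θ₂ − θ₁ = +93.1°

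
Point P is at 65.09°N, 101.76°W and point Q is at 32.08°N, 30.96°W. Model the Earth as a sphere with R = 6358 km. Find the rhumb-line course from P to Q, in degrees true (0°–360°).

Meridional parts: M(φ₁)=+1.5102, M(φ₂)=+0.5917 → ΔM = -0.9185;  Δλ = +1.2357 rad
tan C = Δλ / ΔM = -1.3453 → C = 126.62°

126.6°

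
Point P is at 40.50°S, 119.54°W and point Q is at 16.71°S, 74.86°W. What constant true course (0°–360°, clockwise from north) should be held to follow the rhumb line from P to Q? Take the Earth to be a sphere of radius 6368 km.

58.5°

Meridional parts: M(φ₁)=-0.7743, M(φ₂)=-0.2959 → ΔM = +0.4785;  Δλ = +0.7798 rad
tan C = Δλ / ΔM = +1.6298 → C = 58.47°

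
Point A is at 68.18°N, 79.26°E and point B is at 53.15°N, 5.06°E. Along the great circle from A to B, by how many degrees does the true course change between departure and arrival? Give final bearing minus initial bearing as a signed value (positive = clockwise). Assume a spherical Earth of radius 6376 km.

Initial bearing θ₁ = atan2(sin Δλ cos φ₂, cos φ₁ sin φ₂ − sin φ₁ cos φ₂ cos Δλ) = 284.18°
Final bearing θ₂ = (initial bearing from the destination back to the start) + 180° = 216.93°
Δθ = θ₂ − θ₁ = -67.2°

-67.2°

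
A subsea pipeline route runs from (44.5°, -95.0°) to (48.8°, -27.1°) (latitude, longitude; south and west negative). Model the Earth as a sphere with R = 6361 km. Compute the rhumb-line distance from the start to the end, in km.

Δψ = ln[tan(π/4+φ₂/2)/tan(π/4+φ₁/2)] = +0.1094;  Δφ = +0.0750 rad,  Δλ = +1.1851 rad
q = Δφ/Δψ = 0.6859
d = R·√(Δφ² + q²Δλ²) = 6361·0.81634 = 5193 km

5193 km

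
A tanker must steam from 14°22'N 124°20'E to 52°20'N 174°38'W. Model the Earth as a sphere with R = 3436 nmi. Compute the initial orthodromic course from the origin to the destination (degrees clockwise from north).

37.6°

N = sin Δλ·cos φ₂ = +0.5346;  D = cos φ₁ sin φ₂ − sin φ₁ cos φ₂ cos Δλ = +0.6934
initial course = atan2(N, D) = 37.63°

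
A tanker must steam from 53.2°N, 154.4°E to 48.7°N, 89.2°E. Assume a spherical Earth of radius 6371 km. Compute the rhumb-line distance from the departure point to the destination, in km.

Δψ = ln[tan(π/4+φ₂/2)/tan(π/4+φ₁/2)] = -0.1248;  Δφ = -0.0785 rad,  Δλ = -1.1380 rad
q = Δφ/Δψ = 0.6293
d = R·√(Δφ² + q²Δλ²) = 6371·0.72046 = 4590 km

4590 km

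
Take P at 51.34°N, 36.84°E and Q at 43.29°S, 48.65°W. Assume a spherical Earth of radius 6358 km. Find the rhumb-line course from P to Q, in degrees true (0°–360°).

Δψ = ln[tan(π/4+φ₂/2)/tan(π/4+φ₁/2)] = -1.8874
Δλ = -1.4921 rad (taken the short way round)
course = atan2(Δλ, Δψ) = 218.33°

218.3°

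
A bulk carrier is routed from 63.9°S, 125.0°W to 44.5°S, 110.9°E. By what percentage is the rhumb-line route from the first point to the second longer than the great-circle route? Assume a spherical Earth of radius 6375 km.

Great circle: σ = 1.1001 rad → d_gc = Rσ = 7013.1 km
Rhumb: Δφ = +0.3386, Δλ = -2.1660, Δψ = +0.5928, q = Δφ/Δψ = 0.5711 → d_rh = R√(Δφ²+q²Δλ²) = 8176.2 km
Excess = (8176.2 − 7013.1) / 7013.1 = 1163.1 / 7013.1 = 16.58% ≈ 16.6%

16.6%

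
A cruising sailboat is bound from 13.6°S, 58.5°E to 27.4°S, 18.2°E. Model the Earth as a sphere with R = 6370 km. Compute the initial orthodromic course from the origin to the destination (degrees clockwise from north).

N = sin Δλ·cos φ₂ = -0.5742;  D = cos φ₁ sin φ₂ − sin φ₁ cos φ₂ cos Δλ = -0.2881
initial course = atan2(N, D) = 243.36°

243.4°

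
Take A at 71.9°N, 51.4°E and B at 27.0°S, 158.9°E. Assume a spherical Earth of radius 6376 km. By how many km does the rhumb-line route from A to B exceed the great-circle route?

Great circle: cos σ = sin φ₁ sin φ₂ + cos φ₁ cos φ₂ cos Δλ,  σ = 2.1115 rad → d_gc = 13463.1 km
Rhumb line: Δψ = -2.3268, q = Δφ/Δψ = 0.7418, d_rh = R√(Δφ²+q²Δλ²) = 14138.1 km
Excess = 14138.1 − 13463.1 = 675.0 ≈ 675 km

675 km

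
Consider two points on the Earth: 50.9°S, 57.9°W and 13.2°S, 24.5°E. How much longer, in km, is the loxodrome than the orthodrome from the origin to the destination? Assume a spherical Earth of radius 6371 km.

257 km

Great circle: cos σ = sin φ₁ sin φ₂ + cos φ₁ cos φ₂ cos Δλ,  σ = 1.3094 rad → d_gc = 8342.3 km
Rhumb line: Δψ = +0.8029, q = Δφ/Δψ = 0.8195, d_rh = R√(Δφ²+q²Δλ²) = 8599.7 km
Excess = 8599.7 − 8342.3 = 257.4 ≈ 257 km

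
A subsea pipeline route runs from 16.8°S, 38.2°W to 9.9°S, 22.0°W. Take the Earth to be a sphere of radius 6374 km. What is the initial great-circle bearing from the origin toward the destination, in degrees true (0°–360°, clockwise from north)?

68.4°

θ = atan2( sin Δλ·cos φ₂ ,  cos φ₁ sin φ₂ − sin φ₁ cos φ₂ cos Δλ )
  = atan2(+0.2748, +0.1088) = 68.40°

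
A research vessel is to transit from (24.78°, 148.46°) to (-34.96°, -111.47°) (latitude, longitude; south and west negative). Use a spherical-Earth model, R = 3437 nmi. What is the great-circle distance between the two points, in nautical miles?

6702 nmi

Haversine: a = sin²(Δφ/2)+cos φ₁ cos φ₂ sin²(Δλ/2) = 0.68514;  σ = 2·atan2(√a,√(1−a))
σ = 111.732° → d = Rσ = 3437·1.95010 = 6702 nmi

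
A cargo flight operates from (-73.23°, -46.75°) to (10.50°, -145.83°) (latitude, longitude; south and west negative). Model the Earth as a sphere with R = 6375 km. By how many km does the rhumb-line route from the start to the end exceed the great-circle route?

Great circle: cos σ = sin φ₁ sin φ₂ + cos φ₁ cos φ₂ cos Δλ,  σ = 1.7918 rad → d_gc = 11423.0 km
Rhumb line: Δψ = +2.0989, q = Δφ/Δψ = 0.6963, d_rh = R√(Δφ²+q²Δλ²) = 12070.9 km
Excess = 12070.9 − 11423.0 = 647.9 ≈ 648 km

648 km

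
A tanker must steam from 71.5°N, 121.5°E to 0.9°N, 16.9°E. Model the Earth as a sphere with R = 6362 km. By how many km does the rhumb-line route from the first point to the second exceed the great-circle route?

Great circle: cos σ = sin φ₁ sin φ₂ + cos φ₁ cos φ₂ cos Δλ,  σ = 1.6359 rad → d_gc = 10407.72 km
Rhumb line: Δψ = -1.7992, q = Δφ/Δψ = 0.6849, d_rh = R√(Δφ²+q²Δλ²) = 11168.23 km
Excess = 11168.23 − 10407.72 = 760.51 ≈ 761 km

761 km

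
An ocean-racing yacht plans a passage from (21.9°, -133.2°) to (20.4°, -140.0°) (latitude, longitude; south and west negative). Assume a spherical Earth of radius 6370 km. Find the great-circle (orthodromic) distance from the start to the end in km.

Haversine: a = sin²(Δφ/2)+cos φ₁ cos φ₂ sin²(Δλ/2) = 0.00323;  σ = 2·atan2(√a,√(1−a))
σ = 6.516° → d = Rσ = 6370·0.11373 = 724 km

724 km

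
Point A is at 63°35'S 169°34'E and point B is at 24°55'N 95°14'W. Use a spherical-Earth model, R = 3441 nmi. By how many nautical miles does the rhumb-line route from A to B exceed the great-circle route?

189 nmi

Great circle: cos σ = sin φ₁ sin φ₂ + cos φ₁ cos φ₂ cos Δλ,  σ = 1.9975 rad → d_gc = 6873.4 nmi
Rhumb line: Δψ = +1.8987, q = Δφ/Δψ = 0.8135, d_rh = R√(Δφ²+q²Δλ²) = 7062.8 nmi
Excess = 7062.8 − 6873.4 = 189.4 ≈ 189 nmi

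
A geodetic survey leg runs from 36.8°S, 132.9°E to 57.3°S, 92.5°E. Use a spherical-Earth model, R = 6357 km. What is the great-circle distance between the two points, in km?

3721 km

cos σ = sin φ₁ sin φ₂ + cos φ₁ cos φ₂ cos Δλ
      = sin(-36.80°)sin(-57.30°) + cos(-36.80°)cos(-57.30°)cos(-40.40°) = 0.8335
σ = 33.538° → d = Rσ = 6357·0.58535 = 3721 km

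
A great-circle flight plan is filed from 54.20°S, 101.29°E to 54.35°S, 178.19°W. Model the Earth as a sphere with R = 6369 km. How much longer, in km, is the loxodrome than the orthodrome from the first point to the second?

Great circle: cos σ = sin φ₁ sin φ₂ + cos φ₁ cos φ₂ cos Δλ,  σ = 0.7739 rad → d_gc = 4928.73 km
Rhumb line: Δψ = -0.0045, q = Δφ/Δψ = 0.5839, d_rh = R√(Δφ²+q²Δλ²) = 5226.24 km
Excess = 5226.24 − 4928.73 = 297.51 ≈ 298 km

298 km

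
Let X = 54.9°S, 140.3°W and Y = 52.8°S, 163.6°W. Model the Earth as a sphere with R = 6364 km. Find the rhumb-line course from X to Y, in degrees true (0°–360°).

Meridional parts: M(φ₁)=-1.1512, M(φ₂)=-1.0890 → ΔM = +0.0621;  Δλ = -0.4067 rad
tan C = Δλ / ΔM = -6.5434 → C = 278.69°

278.7°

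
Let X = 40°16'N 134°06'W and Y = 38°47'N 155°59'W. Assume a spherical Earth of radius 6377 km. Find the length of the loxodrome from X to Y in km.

Rhumb course C = atan2(Δλ, Δψ) with Δψ = ln[tan(π/4+φ₂/2)/tan(π/4+φ₁/2)] = -0.0336, Δλ = -0.3819 → C = 264.98°
d = R·|Δφ| / |cos C| = 6377·0.02589 / 0.08755 = 1886 km

1886 km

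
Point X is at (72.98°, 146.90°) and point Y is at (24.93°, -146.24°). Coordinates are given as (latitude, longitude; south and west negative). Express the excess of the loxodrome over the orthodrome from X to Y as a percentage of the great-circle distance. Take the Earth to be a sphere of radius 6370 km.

Great circle: σ = 1.0387 rad → d_gc = Rσ = 6616.4 km
Rhumb: Δφ = -0.8386, Δλ = +1.1669, Δψ = -1.4501, q = Δφ/Δψ = 0.5783 → d_rh = R√(Δφ²+q²Δλ²) = 6857.0 km
Excess = (6857.0 − 6616.4) / 6616.4 = 240.6 / 6616.4 = 3.64% ≈ 3.6%

3.6%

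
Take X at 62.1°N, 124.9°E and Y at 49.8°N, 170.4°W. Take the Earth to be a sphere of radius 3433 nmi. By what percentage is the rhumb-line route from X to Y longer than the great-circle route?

Great circle: σ = 0.6367 rad → d_gc = Rσ = 2185.6 nmi
Rhumb: Δφ = -0.2147, Δλ = +1.1292, Δψ = -0.3874, q = Δφ/Δψ = 0.5541 → d_rh = R√(Δφ²+q²Δλ²) = 2270.9 nmi
Excess = (2270.9 − 2185.6) / 2185.6 = 85.3 / 2185.6 = 3.90% ≈ 3.9%

3.9%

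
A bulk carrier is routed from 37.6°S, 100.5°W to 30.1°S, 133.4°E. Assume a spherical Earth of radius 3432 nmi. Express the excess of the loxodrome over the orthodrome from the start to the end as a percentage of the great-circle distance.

Great circle: σ = 1.6688 rad → d_gc = Rσ = 5727.4 nmi
Rhumb: Δφ = +0.1309, Δλ = -2.2009, Δψ = +0.1578, q = Δφ/Δψ = 0.8294 → d_rh = R√(Δφ²+q²Δλ²) = 6280.6 nmi
Excess = (6280.6 − 5727.4) / 5727.4 = 553.2 / 5727.4 = 9.66% ≈ 9.7%

9.7%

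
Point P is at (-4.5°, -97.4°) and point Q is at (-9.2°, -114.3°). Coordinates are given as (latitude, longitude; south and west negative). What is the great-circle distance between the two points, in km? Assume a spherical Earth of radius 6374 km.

cos σ = sin φ₁ sin φ₂ + cos φ₁ cos φ₂ cos Δλ
      = sin(-4.50°)sin(-9.20°) + cos(-4.50°)cos(-9.20°)cos(-16.90°) = 0.9541
σ = 17.420° → d = Rσ = 6374·0.30403 = 1938 km

1938 km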